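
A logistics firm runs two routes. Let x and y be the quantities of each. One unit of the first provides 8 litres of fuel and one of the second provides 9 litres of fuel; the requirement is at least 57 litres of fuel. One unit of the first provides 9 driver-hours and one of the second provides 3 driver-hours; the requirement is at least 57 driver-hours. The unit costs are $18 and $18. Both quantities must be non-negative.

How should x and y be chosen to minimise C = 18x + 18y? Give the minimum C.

x = 6, y = 1, minimum C = 126

Extreme points and C = 18x + 18y:
  (0, 19) → C = 342
  (57/8, 0) → C = 513/4
  (6, 1) → C = 126
The feasible region is unbounded (it extends along (0, 1), (1, 0)), but C strictly increases along every unbounded feasible direction, so there is no improving ray and the minimum is attained at a vertex.

At the optimal vertex, 8x + 9y = 57 and 9x + 3y = 57.
Solving simultaneously gives x = 6, y = 1.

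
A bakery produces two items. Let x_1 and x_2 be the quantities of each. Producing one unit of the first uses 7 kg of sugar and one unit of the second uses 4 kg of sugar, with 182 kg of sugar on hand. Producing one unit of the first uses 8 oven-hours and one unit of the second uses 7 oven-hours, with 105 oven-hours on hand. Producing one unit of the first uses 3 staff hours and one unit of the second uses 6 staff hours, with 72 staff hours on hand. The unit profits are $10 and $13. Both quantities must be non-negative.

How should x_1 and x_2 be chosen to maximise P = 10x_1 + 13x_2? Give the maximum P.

Feasible corners and P = 10x_1 + 13x_2:
  (0, 0) → P = 0
  (0, 12) → P = 156
  (105/8, 0) → P = 525/4
  (14/3, 29/3) → P = 517/3

x_1 = 14/3, x_2 = 29/3, maximum P = 517/3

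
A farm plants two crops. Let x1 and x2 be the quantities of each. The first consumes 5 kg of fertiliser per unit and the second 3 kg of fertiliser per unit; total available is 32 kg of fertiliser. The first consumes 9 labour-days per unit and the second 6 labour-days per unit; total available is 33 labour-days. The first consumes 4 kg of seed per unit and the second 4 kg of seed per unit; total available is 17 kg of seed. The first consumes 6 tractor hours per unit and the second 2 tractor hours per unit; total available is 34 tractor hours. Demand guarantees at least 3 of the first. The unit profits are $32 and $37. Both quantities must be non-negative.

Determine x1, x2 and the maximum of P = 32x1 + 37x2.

x1 = 3, x2 = 1, maximum P = 133

Vertices and P = 32x1 + 37x2:
  (11/3, 0) → P = 352/3
  (3, 0) → P = 96
  (3, 1) → P = 133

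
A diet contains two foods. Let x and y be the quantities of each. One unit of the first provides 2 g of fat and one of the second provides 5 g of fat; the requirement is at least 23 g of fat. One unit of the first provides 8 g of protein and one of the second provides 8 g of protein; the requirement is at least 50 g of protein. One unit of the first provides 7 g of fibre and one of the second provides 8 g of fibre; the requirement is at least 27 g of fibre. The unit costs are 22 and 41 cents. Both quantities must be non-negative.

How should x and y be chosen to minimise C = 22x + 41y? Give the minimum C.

Vertices and C = 22x + 41y:
  (0, 25/4) → C = 1025/4
  (23/2, 0) → C = 253
  (11/4, 7/2) → C = 204
The feasible region is unbounded (it extends along (0, 1), (1, 0)), but C strictly increases along every unbounded feasible direction, so there is no improving ray and the minimum is attained at a vertex.

At the optimal vertex, 2x + 5y = 23 and 8x + 8y = 50.
Solving simultaneously gives x = 11/4, y = 7/2.

x = 11/4, y = 7/2, minimum C = 204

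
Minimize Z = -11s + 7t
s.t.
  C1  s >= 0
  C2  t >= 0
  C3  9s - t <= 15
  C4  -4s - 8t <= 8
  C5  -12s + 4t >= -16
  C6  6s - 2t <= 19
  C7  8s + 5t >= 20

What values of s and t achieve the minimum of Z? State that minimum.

Extreme points and Z = -11s + 7t:
  (0, 4) → Z = 28
  (11/6, 3/2) → Z = -29/3
  (40/23, 28/23) → Z = -244/23
The feasible region is unbounded (it extends along (0, 1), (1, 9)), but Z strictly increases along every unbounded feasible direction, so there is no improving ray and the minimum is attained at a vertex.

s = 40/23, t = 28/23, minimum Z = -244/23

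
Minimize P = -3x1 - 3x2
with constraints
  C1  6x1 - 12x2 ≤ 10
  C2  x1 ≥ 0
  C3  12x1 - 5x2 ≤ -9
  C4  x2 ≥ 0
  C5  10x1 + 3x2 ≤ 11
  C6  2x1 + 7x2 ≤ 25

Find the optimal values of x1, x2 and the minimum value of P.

x1 = 1/32, x2 = 57/16, minimum P = -345/32

Feasible corners and P = -3x1 - 3x2:
  (0, 9/5) → P = -27/5
  (0, 25/7) → P = -75/7
  (14/43, 111/43) → P = -375/43
  (1/32, 57/16) → P = -345/32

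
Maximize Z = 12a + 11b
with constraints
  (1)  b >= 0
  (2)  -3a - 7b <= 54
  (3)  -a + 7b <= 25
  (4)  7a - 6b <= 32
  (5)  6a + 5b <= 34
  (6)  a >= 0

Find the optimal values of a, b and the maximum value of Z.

a = 113/47, b = 184/47, maximum Z = 3380/47

Vertices and Z = 12a + 11b:
  (32/7, 0) → Z = 384/7
  (0, 0) → Z = 0
  (113/47, 184/47) → Z = 3380/47
  (0, 25/7) → Z = 275/7
  (364/71, 46/71) → Z = 4874/71

The binding constraints are -a + 7b = 25 and 6a + 5b = 34.
Solving simultaneously gives a = 113/47, b = 184/47.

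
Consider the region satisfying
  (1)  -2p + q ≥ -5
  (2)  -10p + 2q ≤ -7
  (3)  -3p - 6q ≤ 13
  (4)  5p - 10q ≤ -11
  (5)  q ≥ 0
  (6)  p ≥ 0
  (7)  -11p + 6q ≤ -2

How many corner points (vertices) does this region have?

3

Intersecting each pair of boundary lines and keeping only the points that satisfy every inequality leaves:
  (61/15, 47/15)
  (28, 51)
  (43/40, 131/80)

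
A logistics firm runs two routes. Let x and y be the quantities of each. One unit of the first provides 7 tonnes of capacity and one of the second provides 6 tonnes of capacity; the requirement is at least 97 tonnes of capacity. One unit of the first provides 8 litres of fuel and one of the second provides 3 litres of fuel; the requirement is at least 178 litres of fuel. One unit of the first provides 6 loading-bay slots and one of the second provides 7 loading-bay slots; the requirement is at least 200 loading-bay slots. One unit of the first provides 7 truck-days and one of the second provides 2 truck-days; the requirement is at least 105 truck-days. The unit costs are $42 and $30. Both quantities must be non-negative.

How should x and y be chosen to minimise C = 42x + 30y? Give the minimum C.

x = 17, y = 14, minimum C = 1134

Corner points and C = 42x + 30y:
  (0, 178/3) → C = 1780
  (100/3, 0) → C = 1400
  (17, 14) → C = 1134
The feasible region is unbounded (it extends along (0, 1), (1, 0)), but C strictly increases along every unbounded feasible direction, so there is no improving ray and the minimum is attained at a vertex.

The binding constraints are 8x + 3y = 178 and 6x + 7y = 200.
Solving simultaneously gives x = 17, y = 14.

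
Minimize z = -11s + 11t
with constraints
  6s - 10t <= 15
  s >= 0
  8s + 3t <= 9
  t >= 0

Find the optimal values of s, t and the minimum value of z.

s = 9/8, t = 0, minimum z = -99/8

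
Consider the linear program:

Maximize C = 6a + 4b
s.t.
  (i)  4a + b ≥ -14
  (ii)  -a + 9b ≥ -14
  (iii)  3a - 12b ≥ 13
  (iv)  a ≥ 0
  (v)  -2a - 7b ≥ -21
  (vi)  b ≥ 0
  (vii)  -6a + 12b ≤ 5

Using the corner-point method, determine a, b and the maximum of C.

a = 21/2, b = 0, maximum C = 63

Feasible corners and C = 6a + 4b:
  (343/45, 37/45) → C = 2206/45
  (13/3, 0) → C = 26
  (21/2, 0) → C = 63

The optimum lies where -2a - 7b = -21 and b = 0.
Solving simultaneously gives a = 21/2, b = 0.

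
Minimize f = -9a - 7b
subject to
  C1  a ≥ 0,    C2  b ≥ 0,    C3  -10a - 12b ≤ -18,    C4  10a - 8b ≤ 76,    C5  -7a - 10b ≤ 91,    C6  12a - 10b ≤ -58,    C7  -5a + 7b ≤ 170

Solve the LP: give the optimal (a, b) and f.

Extreme points and f = -9a - 7b:
  (0, 29/5) → f = -203/5
  (0, 170/7) → f = -170
  (647/17, 875/17) → f = -11948/17

The binding constraints are 12a - 10b = -58 and -5a + 7b = 170.
Solving simultaneously gives a = 647/17, b = 875/17.

a = 647/17, b = 875/17, minimum f = -11948/17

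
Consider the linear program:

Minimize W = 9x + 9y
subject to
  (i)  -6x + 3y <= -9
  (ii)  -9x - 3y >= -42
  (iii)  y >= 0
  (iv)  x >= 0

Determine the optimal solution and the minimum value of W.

x = 3/2, y = 0, minimum W = 27/2

Extreme points and W = 9x + 9y:
  (17/5, 19/5) → W = 324/5
  (3/2, 0) → W = 27/2
  (14/3, 0) → W = 42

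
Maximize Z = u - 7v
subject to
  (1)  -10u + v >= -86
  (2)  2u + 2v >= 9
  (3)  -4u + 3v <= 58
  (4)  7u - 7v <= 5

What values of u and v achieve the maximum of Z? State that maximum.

u = 73/28, v = 53/28, maximum Z = -149/14

Corner points and Z = u - 7v:
  (158/13, 462/13) → Z = -3076/13
  (199/21, 184/21) → Z = -363/7
  (-89/14, 76/7) → Z = -1153/14
  (73/28, 53/28) → Z = -149/14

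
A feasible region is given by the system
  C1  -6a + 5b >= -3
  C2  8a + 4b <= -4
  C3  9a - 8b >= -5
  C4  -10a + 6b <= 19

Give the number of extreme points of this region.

4

Intersecting each pair of boundary lines and keeping only the points that satisfy every inequality leaves:
  (-1/8, -3/4)
  (-113/14, -72/7)
  (-13/25, 1/25)
  (-61/13, -121/26)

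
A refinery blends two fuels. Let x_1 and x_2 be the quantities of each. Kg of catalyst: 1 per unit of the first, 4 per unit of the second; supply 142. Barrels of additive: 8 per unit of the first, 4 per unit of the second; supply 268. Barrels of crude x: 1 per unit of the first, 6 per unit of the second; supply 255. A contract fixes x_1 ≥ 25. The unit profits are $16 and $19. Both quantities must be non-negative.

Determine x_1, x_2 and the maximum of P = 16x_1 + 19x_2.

Corner points and P = 16x_1 + 19x_2:
  (67/2, 0) → P = 536
  (25, 0) → P = 400
  (25, 17) → P = 723

x_1 = 25, x_2 = 17, maximum P = 723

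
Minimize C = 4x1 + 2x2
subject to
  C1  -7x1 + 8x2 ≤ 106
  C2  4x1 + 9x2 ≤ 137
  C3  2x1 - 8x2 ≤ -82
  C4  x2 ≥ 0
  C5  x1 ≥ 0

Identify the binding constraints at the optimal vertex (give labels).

C3 and C5

Corner points and C = 4x1 + 2x2:
  (142/95, 1383/95) → C = 3334/95
  (0, 53/4) → C = 53/2
  (179/25, 301/25) → C = 1318/25
  (0, 41/4) → C = 41/2

The minimum is at (0, 41/4). Substituting into each constraint, equality holds for C3 and C5; the remaining constraints have slack.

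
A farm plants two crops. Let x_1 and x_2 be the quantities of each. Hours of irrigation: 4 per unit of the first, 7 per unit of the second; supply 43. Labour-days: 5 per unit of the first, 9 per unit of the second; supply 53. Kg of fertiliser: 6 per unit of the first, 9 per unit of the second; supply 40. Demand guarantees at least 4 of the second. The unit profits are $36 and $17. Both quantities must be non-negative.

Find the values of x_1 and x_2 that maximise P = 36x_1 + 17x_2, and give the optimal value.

x_1 = 2/3, x_2 = 4, maximum P = 92

Vertices and P = 36x_1 + 17x_2:
  (0, 40/9) → P = 680/9
  (0, 4) → P = 68
  (2/3, 4) → P = 92

The optimum lies where 6x_1 + 9x_2 = 40 and x_2 = 4.
Solving simultaneously gives x_1 = 2/3, x_2 = 4.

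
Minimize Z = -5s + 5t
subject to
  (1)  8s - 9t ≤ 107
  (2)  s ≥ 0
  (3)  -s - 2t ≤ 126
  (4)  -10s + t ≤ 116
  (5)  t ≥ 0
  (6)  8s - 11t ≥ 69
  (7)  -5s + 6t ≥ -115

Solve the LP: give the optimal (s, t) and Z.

s = 139/4, t = 19, minimum Z = -315/4

Corner points and Z = -5s + 5t:
  (107/8, 0) → Z = -535/8
  (139/4, 19) → Z = -315/4
  (69/8, 0) → Z = -345/8

At the optimal vertex, 8s - 9t = 107 and 8s - 11t = 69.
Solving simultaneously gives s = 139/4, t = 19.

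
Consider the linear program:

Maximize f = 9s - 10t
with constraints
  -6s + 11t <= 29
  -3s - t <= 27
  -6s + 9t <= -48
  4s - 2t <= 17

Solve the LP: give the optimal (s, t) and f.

s = -37/10, t = -159/10, maximum f = 1257/10

The binding constraints are -3s - t = 27 and 4s - 2t = 17.
Solving simultaneously gives s = -37/10, t = -159/10.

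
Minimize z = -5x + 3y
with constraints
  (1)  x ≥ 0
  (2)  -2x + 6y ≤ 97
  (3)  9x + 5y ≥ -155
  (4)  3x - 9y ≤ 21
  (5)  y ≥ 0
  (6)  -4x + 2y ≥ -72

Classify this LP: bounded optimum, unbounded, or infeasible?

bounded optimum

Feasible corners and z = -5x + 3y:
  (0, 97/6) → z = 97/2
  (0, 0) → z = 0
  (313/10, 133/5) → z = -767/10
  (7, 0) → z = -35
  (101/5, 22/5) → z = -439/5
The feasible region has finitely many vertices and no improving ray; the minimum is -439/5 at (101/5, 22/5).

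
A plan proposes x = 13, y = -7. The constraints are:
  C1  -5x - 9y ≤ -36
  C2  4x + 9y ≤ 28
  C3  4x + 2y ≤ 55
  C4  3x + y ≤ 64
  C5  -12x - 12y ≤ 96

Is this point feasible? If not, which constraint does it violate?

Constraint C1: -5x - 9y = -2, which is not ≤ -36. All other constraints are satisfied.

not feasible — violates C1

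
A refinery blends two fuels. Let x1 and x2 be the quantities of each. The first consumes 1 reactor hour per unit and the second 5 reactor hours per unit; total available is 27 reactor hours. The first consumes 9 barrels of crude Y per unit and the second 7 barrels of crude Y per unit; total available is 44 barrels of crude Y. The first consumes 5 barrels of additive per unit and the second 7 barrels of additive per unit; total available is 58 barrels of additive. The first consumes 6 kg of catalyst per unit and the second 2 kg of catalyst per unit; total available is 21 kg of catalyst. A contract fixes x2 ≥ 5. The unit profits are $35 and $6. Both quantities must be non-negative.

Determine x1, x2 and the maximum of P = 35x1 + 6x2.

The optimum lies where 9x1 + 7x2 = 44 and x2 = 5.
Solving simultaneously gives x1 = 1, x2 = 5.

x1 = 1, x2 = 5, maximum P = 65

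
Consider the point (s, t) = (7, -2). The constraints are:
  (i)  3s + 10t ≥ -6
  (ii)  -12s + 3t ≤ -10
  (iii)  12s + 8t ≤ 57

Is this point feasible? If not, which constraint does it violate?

not feasible — violates (iii)

Constraint (iii): 12s + 8t = 68, which is not ≤ 57. All other constraints are satisfied.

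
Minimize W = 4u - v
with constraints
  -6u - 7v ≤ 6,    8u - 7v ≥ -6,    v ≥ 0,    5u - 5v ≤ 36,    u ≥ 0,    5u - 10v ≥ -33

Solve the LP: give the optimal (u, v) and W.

u = 0, v = 6/7, minimum W = -6/7

Corner points and W = 4u - v:
  (0, 6/7) → W = -6/7
  (19/5, 26/5) → W = 10
  (36/5, 0) → W = 144/5
  (0, 0) → W = 0
  (21, 69/5) → W = 351/5

The optimum lies where 8u - 7v = -6 and u = 0.
Solving simultaneously gives u = 0, v = 6/7.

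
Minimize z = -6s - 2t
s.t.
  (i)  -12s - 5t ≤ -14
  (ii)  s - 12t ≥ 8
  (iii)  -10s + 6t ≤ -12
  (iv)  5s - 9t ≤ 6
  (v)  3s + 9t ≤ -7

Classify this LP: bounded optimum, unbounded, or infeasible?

infeasible

The boundaries -12s - 5t = -14 and 3s + 9t = -7 meet at (161/93, -42/31), but that point violates 5s - 9t ≤ 6. Every candidate vertex is excluded by some other constraint, so the feasible region is empty.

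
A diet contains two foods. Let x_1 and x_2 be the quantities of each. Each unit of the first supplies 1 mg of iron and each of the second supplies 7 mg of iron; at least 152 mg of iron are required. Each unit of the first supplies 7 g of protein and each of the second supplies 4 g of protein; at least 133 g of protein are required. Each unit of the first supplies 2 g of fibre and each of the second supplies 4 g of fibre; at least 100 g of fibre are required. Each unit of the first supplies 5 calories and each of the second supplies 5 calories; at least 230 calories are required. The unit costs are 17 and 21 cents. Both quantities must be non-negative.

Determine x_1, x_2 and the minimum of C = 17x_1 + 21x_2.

Feasible corners and C = 17x_1 + 21x_2:
  (0, 46) → C = 966
  (152, 0) → C = 2584
  (85/3, 53/3) → C = 2558/3
The feasible region is unbounded (it extends along (0, 1), (1, 0)), but C strictly increases along every unbounded feasible direction, so there is no improving ray and the minimum is attained at a vertex.

At the optimal vertex, x_1 + 7x_2 = 152 and 5x_1 + 5x_2 = 230.
Solving simultaneously gives x_1 = 85/3, x_2 = 53/3.

x_1 = 85/3, x_2 = 53/3, minimum C = 2558/3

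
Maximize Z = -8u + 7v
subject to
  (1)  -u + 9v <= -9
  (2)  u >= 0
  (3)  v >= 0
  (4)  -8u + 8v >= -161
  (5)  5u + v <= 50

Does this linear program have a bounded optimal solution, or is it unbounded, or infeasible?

bounded optimum

Corner points and Z = -8u + 7v:
  (9, 0) → Z = -72
  (459/46, 5/46) → Z = -3637/46
  (10, 0) → Z = -80
The feasible region has finitely many vertices and no improving ray; the maximum is -72 at (9, 0).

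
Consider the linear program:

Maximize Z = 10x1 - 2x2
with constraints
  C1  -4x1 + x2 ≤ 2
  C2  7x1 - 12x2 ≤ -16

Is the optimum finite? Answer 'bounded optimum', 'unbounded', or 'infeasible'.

unbounded

From the feasible point (-8/41, 50/41), moving in the direction (12, 7) keeps every constraint satisfied while Z increases without bound.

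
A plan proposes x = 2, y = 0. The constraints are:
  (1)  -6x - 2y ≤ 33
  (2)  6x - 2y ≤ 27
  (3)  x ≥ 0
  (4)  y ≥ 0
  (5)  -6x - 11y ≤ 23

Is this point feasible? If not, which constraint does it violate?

feasible

(1): -12 ≤ 33 ✓
(2): 12 ≤ 27 ✓
(3): 2 ≥ 0 ✓
(4): 0 ≥ 0 ✓
(5): -12 ≤ 23 ✓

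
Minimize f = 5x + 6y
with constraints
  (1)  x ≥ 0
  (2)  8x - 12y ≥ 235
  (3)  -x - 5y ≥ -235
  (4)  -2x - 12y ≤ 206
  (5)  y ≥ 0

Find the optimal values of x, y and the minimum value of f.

x = 235/8, y = 0, minimum f = 1175/8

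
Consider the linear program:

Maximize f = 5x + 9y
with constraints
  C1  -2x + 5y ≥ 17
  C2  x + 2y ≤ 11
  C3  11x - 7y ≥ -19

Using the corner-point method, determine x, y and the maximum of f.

Corner points and f = 5x + 9y:
  (7/3, 13/3) → f = 152/3
  (24/41, 149/41) → f = 1461/41
  (39/29, 140/29) → f = 1455/29

x = 7/3, y = 13/3, maximum f = 152/3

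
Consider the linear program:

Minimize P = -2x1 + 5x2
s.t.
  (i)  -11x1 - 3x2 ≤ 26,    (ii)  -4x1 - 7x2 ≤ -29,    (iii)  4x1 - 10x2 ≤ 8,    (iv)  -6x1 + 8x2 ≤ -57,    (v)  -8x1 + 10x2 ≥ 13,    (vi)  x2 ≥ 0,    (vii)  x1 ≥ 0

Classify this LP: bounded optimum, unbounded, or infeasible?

The boundaries -4x1 - 7x2 = -29 and -8x1 + 10x2 = 13 meet at (199/96, 71/24), but that point violates -6x1 + 8x2 ≤ -57. Every candidate vertex is excluded by some other constraint, so the feasible region is empty.

infeasible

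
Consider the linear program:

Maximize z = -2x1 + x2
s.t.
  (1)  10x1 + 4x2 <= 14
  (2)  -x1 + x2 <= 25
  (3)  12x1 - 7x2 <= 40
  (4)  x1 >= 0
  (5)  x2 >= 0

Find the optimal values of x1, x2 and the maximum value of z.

Extreme points and z = -2x1 + x2:
  (0, 7/2) → z = 7/2
  (7/5, 0) → z = -14/5
  (0, 0) → z = 0

The optimum lies where 10x1 + 4x2 = 14 and x1 = 0.
Solving simultaneously gives x1 = 0, x2 = 7/2.

x1 = 0, x2 = 7/2, maximum z = 7/2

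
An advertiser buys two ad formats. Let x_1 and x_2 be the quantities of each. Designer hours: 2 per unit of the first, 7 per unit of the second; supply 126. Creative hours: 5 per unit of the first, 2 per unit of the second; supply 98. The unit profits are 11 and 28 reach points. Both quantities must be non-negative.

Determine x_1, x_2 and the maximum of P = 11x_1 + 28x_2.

Extreme points and P = 11x_1 + 28x_2:
  (0, 0) → P = 0
  (0, 18) → P = 504
  (98/5, 0) → P = 1078/5
  (14, 14) → P = 546

x_1 = 14, x_2 = 14, maximum P = 546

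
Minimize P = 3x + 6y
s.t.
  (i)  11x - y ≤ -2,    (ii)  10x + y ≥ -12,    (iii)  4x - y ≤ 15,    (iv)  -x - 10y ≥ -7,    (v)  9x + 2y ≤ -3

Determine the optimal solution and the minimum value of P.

Vertices and P = 3x + 6y:
  (-2/3, -16/3) → P = -34
  (-7/31, -15/31) → P = -111/31
  (-127/99, 82/99) → P = 37/33
  (-1/2, 3/4) → P = 3

x = -2/3, y = -16/3, minimum P = -34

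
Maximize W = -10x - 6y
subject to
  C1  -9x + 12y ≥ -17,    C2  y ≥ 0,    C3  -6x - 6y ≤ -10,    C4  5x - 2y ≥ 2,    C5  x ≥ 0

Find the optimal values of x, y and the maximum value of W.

x = 16/21, y = 19/21, maximum W = -274/21

The feasible region is unbounded (it extends along (4, 3), (2, 5)), but W strictly decreases along every unbounded feasible direction, so there is no improving ray and the maximum is attained at a vertex.

The binding constraints are -6x - 6y = -10 and 5x - 2y = 2.
Solving simultaneously gives x = 16/21, y = 19/21.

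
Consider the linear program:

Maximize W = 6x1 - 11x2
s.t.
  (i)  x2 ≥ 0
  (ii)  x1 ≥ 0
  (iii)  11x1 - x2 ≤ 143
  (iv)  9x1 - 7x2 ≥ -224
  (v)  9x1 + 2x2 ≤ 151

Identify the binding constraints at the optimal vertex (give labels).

(i) and (iii)

Feasible corners and W = 6x1 - 11x2:
  (0, 0) → W = 0
  (13, 0) → W = 78
  (0, 32) → W = -352
  (437/31, 374/31) → W = -1492/31
  (203/27, 125/3) → W = -3719/9

The maximum is at (13, 0). Substituting into each constraint, equality holds for (i) and (iii); the remaining constraints have slack.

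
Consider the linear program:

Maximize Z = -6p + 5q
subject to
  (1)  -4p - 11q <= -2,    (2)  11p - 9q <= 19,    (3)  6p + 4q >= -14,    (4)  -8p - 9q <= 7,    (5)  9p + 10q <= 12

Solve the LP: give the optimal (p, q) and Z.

Feasible corners and Z = -6p + 5q:
  (227/157, -54/157) → Z = -1632/157
  (-95/52, 11/13) → Z = 395/26
  (298/191, -39/191) → Z = -1983/191
  (-49/11, 35/11) → Z = 469/11
  (-47/6, 33/4) → Z = 353/4

At the optimal vertex, 6p + 4q = -14 and 9p + 10q = 12.
Solving simultaneously gives p = -47/6, q = 33/4.

p = -47/6, q = 33/4, maximum Z = 353/4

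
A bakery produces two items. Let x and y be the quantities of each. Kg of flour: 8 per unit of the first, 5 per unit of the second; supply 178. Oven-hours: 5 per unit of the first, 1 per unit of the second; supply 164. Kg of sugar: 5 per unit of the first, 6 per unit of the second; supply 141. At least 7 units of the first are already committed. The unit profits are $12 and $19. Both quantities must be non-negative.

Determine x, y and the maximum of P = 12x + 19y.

The binding constraints are 5x + 6y = 141 and x = 7.
Solving simultaneously gives x = 7, y = 53/3.

x = 7, y = 53/3, maximum P = 1259/3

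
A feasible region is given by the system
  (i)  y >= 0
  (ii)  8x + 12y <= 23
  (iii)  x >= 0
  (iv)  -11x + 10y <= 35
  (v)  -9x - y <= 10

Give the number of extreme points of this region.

3

Of the 10 pairwise boundary intersections, those satisfying every inequality are:
  (23/8, 0)
  (0, 0)
  (0, 23/12)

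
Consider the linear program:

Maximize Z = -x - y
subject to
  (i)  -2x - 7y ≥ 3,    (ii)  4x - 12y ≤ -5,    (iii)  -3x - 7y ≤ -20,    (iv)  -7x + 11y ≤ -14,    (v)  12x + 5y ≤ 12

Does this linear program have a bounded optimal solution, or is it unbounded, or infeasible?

The boundaries -7x + 11y = -14 and 12x + 5y = 12 meet at (202/167, -84/167), but that point violates -2x - 7y ≥ 3. Every candidate vertex is excluded by some other constraint, so the feasible region is empty.

infeasible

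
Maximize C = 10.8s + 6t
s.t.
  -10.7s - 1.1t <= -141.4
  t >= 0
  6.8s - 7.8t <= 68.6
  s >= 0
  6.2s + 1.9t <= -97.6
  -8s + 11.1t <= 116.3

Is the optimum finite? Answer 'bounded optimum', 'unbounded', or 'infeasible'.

infeasible

The boundaries -10.7s - 1.1t = -141.4 and 6.8s - 7.8t = 68.6 meet at (58919/4547, 11375/4547), but that point violates 6.2s + 1.9t ≤ -97.6. Every candidate vertex is excluded by some other constraint, so the feasible region is empty.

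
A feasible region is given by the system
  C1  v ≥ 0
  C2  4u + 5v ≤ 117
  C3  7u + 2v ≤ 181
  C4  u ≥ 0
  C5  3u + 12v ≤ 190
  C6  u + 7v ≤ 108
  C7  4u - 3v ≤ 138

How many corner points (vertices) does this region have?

6

The feasible vertices (each the meet of two boundaries and inside every other half-plane) are:
  (181/7, 0)
  (0, 0)
  (671/27, 95/27)
  (454/33, 409/33)
  (0, 108/7)
  (34/9, 134/9)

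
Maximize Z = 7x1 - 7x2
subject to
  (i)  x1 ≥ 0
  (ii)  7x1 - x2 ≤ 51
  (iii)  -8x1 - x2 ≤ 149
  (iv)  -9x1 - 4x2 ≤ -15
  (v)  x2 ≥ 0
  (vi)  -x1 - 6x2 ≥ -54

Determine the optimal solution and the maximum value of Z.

x1 = 51/7, x2 = 0, maximum Z = 51

Feasible corners and Z = 7x1 - 7x2:
  (0, 15/4) → Z = -105/4
  (0, 9) → Z = -63
  (51/7, 0) → Z = 51
  (360/43, 327/43) → Z = 231/43
  (5/3, 0) → Z = 35/3

The optimum lies where 7x1 - x2 = 51 and x2 = 0.
Solving simultaneously gives x1 = 51/7, x2 = 0.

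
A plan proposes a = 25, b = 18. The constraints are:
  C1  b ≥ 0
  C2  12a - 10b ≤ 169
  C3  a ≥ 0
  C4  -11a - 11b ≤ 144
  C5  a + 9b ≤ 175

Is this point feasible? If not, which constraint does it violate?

not feasible — violates C5

Constraint C5: a + 9b = 187, which is not ≤ 175. All other constraints are satisfied.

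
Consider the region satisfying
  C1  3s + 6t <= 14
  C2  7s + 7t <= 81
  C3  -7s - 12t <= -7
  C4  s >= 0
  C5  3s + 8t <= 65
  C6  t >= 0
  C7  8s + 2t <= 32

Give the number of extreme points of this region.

5

Pairwise boundary intersections that survive every other constraint:
  (0, 7/3)
  (82/21, 8/21)
  (0, 7/12)
  (1, 0)
  (4, 0)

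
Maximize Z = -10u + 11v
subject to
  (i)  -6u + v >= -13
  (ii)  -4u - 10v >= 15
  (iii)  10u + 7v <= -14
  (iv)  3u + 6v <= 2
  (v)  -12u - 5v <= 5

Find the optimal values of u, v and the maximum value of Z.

u = 35/34, v = -59/17, maximum Z = -824/17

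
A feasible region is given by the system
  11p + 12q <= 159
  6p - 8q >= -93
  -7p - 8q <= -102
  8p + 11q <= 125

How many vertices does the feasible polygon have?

Intersecting each pair of boundary lines and keeping only the points that satisfy every inequality leaves:
  (12, 9/4)
  (249/25, 103/25)
  (122/13, 59/13)

3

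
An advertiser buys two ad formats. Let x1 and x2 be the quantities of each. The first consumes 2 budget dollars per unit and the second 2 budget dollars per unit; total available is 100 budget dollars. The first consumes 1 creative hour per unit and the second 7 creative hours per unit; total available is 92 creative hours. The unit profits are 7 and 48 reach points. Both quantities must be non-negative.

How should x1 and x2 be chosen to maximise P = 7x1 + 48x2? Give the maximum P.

x1 = 43, x2 = 7, maximum P = 637

The optimum lies where 2x1 + 2x2 = 100 and x1 + 7x2 = 92.
Solving simultaneously gives x1 = 43, x2 = 7.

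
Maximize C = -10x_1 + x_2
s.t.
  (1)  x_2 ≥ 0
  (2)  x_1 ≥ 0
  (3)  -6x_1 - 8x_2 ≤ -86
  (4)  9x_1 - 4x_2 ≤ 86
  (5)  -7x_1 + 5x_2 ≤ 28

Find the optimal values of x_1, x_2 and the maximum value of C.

Feasible corners and C = -10x_1 + x_2:
  (43/4, 43/16) → C = -1677/16
  (103/43, 385/43) → C = -15
  (542/17, 854/17) → C = -4566/17

The optimum lies where -6x_1 - 8x_2 = -86 and -7x_1 + 5x_2 = 28.
Solving simultaneously gives x_1 = 103/43, x_2 = 385/43.

x_1 = 103/43, x_2 = 385/43, maximum C = -15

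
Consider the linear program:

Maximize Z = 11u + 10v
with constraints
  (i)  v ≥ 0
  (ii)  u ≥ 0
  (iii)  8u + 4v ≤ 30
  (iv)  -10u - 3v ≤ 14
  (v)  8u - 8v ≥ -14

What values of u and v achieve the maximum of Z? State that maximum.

u = 23/12, v = 11/3, maximum Z = 231/4

Corner points and Z = 11u + 10v:
  (0, 0) → Z = 0
  (15/4, 0) → Z = 165/4
  (0, 7/4) → Z = 35/2
  (23/12, 11/3) → Z = 231/4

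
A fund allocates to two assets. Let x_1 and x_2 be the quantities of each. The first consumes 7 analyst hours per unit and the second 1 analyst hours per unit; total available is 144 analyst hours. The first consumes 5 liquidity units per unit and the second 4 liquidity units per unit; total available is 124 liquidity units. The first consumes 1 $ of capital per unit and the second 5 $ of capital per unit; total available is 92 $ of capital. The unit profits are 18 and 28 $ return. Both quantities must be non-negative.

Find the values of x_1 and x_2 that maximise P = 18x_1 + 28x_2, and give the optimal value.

Extreme points and P = 18x_1 + 28x_2:
  (0, 0) → P = 0
  (0, 92/5) → P = 2576/5
  (144/7, 0) → P = 2592/7
  (452/23, 148/23) → P = 12280/23
  (12, 16) → P = 664

At the optimal vertex, 5x_1 + 4x_2 = 124 and x_1 + 5x_2 = 92.
Solving simultaneously gives x_1 = 12, x_2 = 16.

x_1 = 12, x_2 = 16, maximum P = 664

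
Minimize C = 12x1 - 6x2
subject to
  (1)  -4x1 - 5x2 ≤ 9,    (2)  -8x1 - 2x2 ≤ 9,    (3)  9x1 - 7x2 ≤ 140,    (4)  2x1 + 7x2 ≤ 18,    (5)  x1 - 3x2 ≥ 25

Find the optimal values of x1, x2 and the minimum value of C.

x1 = 98/17, x2 = -109/17, minimum C = 1830/17

Vertices and C = 12x1 - 6x2:
  (637/73, -641/73) → C = 11490/73
  (98/17, -109/17) → C = 1830/17
  (49/4, -17/4) → C = 345/2

The binding constraints are -4x1 - 5x2 = 9 and x1 - 3x2 = 25.
Solving simultaneously gives x1 = 98/17, x2 = -109/17.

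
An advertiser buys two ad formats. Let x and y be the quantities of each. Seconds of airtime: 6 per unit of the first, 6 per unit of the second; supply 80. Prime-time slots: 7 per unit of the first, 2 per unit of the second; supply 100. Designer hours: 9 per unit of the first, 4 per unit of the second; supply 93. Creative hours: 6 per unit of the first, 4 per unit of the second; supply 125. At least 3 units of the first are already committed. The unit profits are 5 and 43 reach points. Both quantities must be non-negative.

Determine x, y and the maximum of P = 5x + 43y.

Corner points and P = 5x + 43y:
  (31/3, 0) → P = 155/3
  (3, 0) → P = 15
  (119/15, 27/5) → P = 4078/15
  (3, 31/3) → P = 1378/3

x = 3, y = 31/3, maximum P = 1378/3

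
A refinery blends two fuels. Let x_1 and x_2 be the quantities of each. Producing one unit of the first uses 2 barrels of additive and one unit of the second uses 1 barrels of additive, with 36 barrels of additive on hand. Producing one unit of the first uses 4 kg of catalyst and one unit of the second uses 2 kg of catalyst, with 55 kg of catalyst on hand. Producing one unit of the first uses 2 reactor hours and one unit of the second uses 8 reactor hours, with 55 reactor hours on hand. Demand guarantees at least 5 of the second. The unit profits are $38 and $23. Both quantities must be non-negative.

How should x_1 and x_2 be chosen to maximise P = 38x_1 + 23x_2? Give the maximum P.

Corner points and P = 38x_1 + 23x_2:
  (0, 55/8) → P = 1265/8
  (0, 5) → P = 115
  (15/2, 5) → P = 400

The optimum lies where 2x_1 + 8x_2 = 55 and x_2 = 5.
Solving simultaneously gives x_1 = 15/2, x_2 = 5.

x_1 = 15/2, x_2 = 5, maximum P = 400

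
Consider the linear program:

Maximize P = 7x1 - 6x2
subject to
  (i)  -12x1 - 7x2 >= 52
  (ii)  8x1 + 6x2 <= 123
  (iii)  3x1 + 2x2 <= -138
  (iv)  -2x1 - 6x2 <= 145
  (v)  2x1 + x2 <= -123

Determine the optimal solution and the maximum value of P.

x1 = -593/10, x2 = -22/5, maximum P = -3887/10

Vertices and P = 7x1 - 6x2:
  (-537, 1473/2) → P = -8178
  (-108, 93) → P = -1314
  (-593/10, -22/5) → P = -3887/10
The feasible region is unbounded (it extends along (-3, 4), (-3, 1)), but P strictly decreases along every unbounded feasible direction, so there is no improving ray and the maximum is attained at a vertex.

The binding constraints are -2x1 - 6x2 = 145 and 2x1 + x2 = -123.
Solving simultaneously gives x1 = -593/10, x2 = -22/5.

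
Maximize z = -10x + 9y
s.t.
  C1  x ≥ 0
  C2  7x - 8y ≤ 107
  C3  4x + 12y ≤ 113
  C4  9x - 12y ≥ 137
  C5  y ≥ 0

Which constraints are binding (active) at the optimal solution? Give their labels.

C4 and C5

Extreme points and z = -10x + 9y:
  (47/3, 1/3) → z = -461/3
  (107/7, 0) → z = -1070/7
  (137/9, 0) → z = -1370/9

The maximum is at (137/9, 0). Substituting into each constraint, equality holds for C4 and C5; the remaining constraints have slack.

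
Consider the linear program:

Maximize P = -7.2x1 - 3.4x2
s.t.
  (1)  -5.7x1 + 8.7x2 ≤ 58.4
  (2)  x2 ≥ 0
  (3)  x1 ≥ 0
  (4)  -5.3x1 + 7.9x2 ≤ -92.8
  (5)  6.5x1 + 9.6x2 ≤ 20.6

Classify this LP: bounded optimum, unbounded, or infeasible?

The boundaries -5.7x1 + 8.7x2 = 58.4 and -5.3x1 + 7.9x2 = -92.8 meet at (31718/27, 20962/27), but that point violates 6.5x1 + 9.6x2 ≤ 20.6. Every candidate vertex is excluded by some other constraint, so the feasible region is empty.

infeasible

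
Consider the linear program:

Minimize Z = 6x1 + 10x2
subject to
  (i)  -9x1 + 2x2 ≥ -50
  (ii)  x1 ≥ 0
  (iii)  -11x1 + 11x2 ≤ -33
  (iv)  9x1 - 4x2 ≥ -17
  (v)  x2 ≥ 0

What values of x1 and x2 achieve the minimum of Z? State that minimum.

x1 = 3, x2 = 0, minimum Z = 18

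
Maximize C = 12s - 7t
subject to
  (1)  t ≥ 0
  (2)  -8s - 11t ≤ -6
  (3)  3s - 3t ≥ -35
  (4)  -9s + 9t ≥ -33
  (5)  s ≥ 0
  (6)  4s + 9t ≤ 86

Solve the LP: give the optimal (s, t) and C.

Feasible corners and C = 12s - 7t:
  (3/4, 0) → C = 9
  (11/3, 0) → C = 44
  (0, 6/11) → C = -42/11
  (119/13, 214/39) → C = 2786/39
  (0, 86/9) → C = -602/9

The optimum lies where -9s + 9t = -33 and 4s + 9t = 86.
Solving simultaneously gives s = 119/13, t = 214/39.

s = 119/13, t = 214/39, maximum C = 2786/39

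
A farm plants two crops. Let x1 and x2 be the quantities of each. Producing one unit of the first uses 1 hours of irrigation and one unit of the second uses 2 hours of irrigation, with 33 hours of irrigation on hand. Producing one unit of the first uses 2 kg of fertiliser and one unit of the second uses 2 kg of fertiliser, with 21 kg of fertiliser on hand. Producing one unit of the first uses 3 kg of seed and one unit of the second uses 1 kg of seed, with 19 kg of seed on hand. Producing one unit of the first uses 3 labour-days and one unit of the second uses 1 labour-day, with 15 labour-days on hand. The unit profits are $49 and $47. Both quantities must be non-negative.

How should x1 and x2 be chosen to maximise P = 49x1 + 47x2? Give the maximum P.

Vertices and P = 49x1 + 47x2:
  (0, 0) → P = 0
  (0, 21/2) → P = 987/2
  (5, 0) → P = 245
  (9/4, 33/4) → P = 498

x1 = 9/4, x2 = 33/4, maximum P = 498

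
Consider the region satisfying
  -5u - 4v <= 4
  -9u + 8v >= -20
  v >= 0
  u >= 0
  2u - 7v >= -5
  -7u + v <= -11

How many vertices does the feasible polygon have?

Intersecting each pair of boundary lines and keeping only the points that satisfy every inequality leaves:
  (20/9, 0)
  (180/47, 85/47)
  (11/7, 0)
  (82/47, 57/47)

4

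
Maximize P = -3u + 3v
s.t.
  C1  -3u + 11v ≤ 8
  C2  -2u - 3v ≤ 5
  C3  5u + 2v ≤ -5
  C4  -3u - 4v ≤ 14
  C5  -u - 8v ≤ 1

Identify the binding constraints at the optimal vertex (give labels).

Extreme points and P = -3u + 3v:
  (-71/61, 25/61) → P = 288/61
  (-15/7, 1/7) → P = 48/7
  (-1, 0) → P = 3

The maximum is at (-15/7, 1/7). Substituting into each constraint, equality holds for C1 and C5; the remaining constraints have slack.

C1 and C5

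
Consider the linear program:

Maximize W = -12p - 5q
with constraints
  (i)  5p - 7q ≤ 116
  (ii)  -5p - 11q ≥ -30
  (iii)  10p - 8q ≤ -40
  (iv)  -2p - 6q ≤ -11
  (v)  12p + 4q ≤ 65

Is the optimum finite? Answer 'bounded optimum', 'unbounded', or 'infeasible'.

unbounded

From the feasible point (-4/3, 10/3), moving in the direction (-11, 5) keeps every constraint satisfied while W increases without bound.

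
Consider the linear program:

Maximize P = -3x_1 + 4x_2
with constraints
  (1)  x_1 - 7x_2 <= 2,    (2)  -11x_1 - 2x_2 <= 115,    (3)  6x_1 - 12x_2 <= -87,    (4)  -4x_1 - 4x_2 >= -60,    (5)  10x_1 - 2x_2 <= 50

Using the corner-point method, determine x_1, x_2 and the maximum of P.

x_1 = -145/9, x_2 = 280/9, maximum P = 1555/9

Vertices and P = -3x_1 + 4x_2:
  (-259/24, 89/48) → P = 955/24
  (-145/9, 280/9) → P = 1555/9
  (31/6, 59/6) → P = 143/6

At the optimal vertex, -11x_1 - 2x_2 = 115 and -4x_1 - 4x_2 = -60.
Solving simultaneously gives x_1 = -145/9, x_2 = 280/9.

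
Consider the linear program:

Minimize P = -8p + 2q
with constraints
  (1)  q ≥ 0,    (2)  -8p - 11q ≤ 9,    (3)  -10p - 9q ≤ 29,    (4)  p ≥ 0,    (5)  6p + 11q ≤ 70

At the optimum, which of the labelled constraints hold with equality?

Feasible corners and P = -8p + 2q:
  (0, 0) → P = 0
  (35/3, 0) → P = -280/3
  (0, 70/11) → P = 140/11

The minimum is at (35/3, 0). Substituting into each constraint, equality holds for (1) and (5); the remaining constraints have slack.

(1) and (5)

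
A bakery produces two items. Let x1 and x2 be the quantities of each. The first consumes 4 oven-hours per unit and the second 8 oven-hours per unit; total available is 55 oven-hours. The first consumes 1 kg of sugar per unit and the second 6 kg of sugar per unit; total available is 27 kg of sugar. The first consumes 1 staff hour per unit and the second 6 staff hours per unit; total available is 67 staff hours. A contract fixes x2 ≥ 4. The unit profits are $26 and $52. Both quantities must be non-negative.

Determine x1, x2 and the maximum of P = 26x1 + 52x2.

x1 = 3, x2 = 4, maximum P = 286

Corner points and P = 26x1 + 52x2:
  (0, 9/2) → P = 234
  (0, 4) → P = 208
  (3, 4) → P = 286

The optimum lies where x1 + 6x2 = 27 and x2 = 4.
Solving simultaneously gives x1 = 3, x2 = 4.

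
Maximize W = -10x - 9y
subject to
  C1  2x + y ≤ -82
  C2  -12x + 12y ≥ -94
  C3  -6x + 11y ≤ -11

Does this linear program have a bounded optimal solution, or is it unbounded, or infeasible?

From the feasible point (-445/18, -293/9), moving in the direction (-12, -12) keeps every constraint satisfied while W increases without bound.

unbounded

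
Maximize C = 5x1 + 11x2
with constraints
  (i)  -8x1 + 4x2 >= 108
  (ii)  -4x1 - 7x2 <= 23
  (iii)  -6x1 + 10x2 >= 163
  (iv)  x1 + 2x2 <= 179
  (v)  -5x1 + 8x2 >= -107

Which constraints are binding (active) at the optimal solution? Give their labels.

(ii) and (iv)

Vertices and C = 5x1 + 11x2:
  (-107/14, 82/7) → C = 1269/14
  (25, 77) → C = 972
  (-1371/82, 257/41) → C = -1201/82
  (-1299, 739) → C = 1634

The maximum is at (-1299, 739). Substituting into each constraint, equality holds for (ii) and (iv); the remaining constraints have slack.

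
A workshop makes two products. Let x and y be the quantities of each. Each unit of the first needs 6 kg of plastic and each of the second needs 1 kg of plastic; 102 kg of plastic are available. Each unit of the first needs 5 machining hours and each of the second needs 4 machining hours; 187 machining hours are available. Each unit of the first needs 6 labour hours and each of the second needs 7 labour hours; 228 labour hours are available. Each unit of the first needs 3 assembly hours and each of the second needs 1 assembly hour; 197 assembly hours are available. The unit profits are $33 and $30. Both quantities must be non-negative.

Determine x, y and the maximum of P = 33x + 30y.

x = 27/2, y = 21, maximum P = 2151/2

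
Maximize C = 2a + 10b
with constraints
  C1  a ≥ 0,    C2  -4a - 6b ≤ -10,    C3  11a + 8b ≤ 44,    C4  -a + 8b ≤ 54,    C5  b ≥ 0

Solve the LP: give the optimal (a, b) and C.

a = 0, b = 11/2, maximum C = 55

Extreme points and C = 2a + 10b:
  (0, 5/3) → C = 50/3
  (0, 11/2) → C = 55
  (5/2, 0) → C = 5
  (4, 0) → C = 8

The binding constraints are a = 0 and 11a + 8b = 44.
Solving simultaneously gives a = 0, b = 11/2.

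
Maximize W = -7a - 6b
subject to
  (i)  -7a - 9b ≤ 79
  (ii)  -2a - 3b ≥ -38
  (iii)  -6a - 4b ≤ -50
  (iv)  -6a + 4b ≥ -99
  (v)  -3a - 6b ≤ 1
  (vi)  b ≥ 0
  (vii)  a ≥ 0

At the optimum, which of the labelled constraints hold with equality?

Extreme points and W = -7a - 6b:
  (449/26, 15/13) → W = -3323/26
  (0, 38/3) → W = -76
  (25/3, 0) → W = -175/3
  (0, 25/2) → W = -75
  (33/2, 0) → W = -231/2

The maximum is at (25/3, 0). Substituting into each constraint, equality holds for (iii) and (vi); the remaining constraints have slack.

(iii) and (vi)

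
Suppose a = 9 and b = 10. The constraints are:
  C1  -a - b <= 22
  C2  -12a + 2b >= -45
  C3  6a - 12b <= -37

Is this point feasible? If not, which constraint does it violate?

Constraint C2: -12a + 2b = -88, which is not ≥ -45. All other constraints are satisfied.

not feasible — violates C2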